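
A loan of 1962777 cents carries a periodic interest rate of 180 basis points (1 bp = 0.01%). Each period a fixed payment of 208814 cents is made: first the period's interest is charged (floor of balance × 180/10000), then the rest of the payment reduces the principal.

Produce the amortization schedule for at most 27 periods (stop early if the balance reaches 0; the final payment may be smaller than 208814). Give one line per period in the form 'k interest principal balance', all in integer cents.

1 35329 173485 1789292
2 32207 176607 1612685
3 29028 179786 1432899
4 25792 183022 1249877
5 22497 186317 1063560
6 19144 189670 873890
7 15730 193084 680806
8 12254 196560 484246
9 8716 200098 284148
10 5114 203700 80448
11 1448 80448 0

1. interest=⌊1962777·180/10000⌋=35329; principal=208814-35329=173485; balance=1962777-173485=1789292
2. interest=⌊1789292·180/10000⌋=32207; principal=208814-32207=176607; balance=1789292-176607=1612685
3. interest=⌊1612685·180/10000⌋=29028; principal=208814-29028=179786; balance=1612685-179786=1432899
4. interest=⌊1432899·180/10000⌋=25792; principal=208814-25792=183022; balance=1432899-183022=1249877
5. interest=⌊1249877·180/10000⌋=22497; principal=208814-22497=186317; balance=1249877-186317=1063560
6. interest=⌊1063560·180/10000⌋=19144; principal=208814-19144=189670; balance=1063560-189670=873890
7. interest=⌊873890·180/10000⌋=15730; principal=208814-15730=193084; balance=873890-193084=680806
8. interest=⌊680806·180/10000⌋=12254; principal=208814-12254=196560; balance=680806-196560=484246
9. interest=⌊484246·180/10000⌋=8716; principal=208814-8716=200098; balance=484246-200098=284148
10. interest=⌊284148·180/10000⌋=5114; principal=208814-5114=203700; balance=284148-203700=80448
11. interest=⌊80448·180/10000⌋=1448; principal=min(208814-1448,80448)=80448; balance=80448-80448=0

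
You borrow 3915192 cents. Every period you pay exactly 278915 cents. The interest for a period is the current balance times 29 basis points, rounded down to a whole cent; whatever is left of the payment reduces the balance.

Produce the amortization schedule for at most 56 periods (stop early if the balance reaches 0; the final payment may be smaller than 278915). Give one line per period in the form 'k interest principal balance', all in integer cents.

1 11354 267561 3647631
2 10578 268337 3379294
3 9799 269116 3110178
4 9019 269896 2840282
5 8236 270679 2569603
6 7451 271464 2298139
7 6664 272251 2025888
8 5875 273040 1752848
9 5083 273832 1479016
10 4289 274626 1204390
11 3492 275423 928967
12 2694 276221 652746
13 1892 277023 375723
14 1089 277826 97897
15 283 97897 0

1. interest=⌊3915192·29/10000⌋=11354; principal=278915-11354=267561; balance=3915192-267561=3647631
2. interest=⌊3647631·29/10000⌋=10578; principal=278915-10578=268337; balance=3647631-268337=3379294
3. interest=⌊3379294·29/10000⌋=9799; principal=278915-9799=269116; balance=3379294-269116=3110178
4. interest=⌊3110178·29/10000⌋=9019; principal=278915-9019=269896; balance=3110178-269896=2840282
5. interest=⌊2840282·29/10000⌋=8236; principal=278915-8236=270679; balance=2840282-270679=2569603
6. interest=⌊2569603·29/10000⌋=7451; principal=278915-7451=271464; balance=2569603-271464=2298139
7. interest=⌊2298139·29/10000⌋=6664; principal=278915-6664=272251; balance=2298139-272251=2025888
8. interest=⌊2025888·29/10000⌋=5875; principal=278915-5875=273040; balance=2025888-273040=1752848
9. interest=⌊1752848·29/10000⌋=5083; principal=278915-5083=273832; balance=1752848-273832=1479016
10. interest=⌊1479016·29/10000⌋=4289; principal=278915-4289=274626; balance=1479016-274626=1204390
11. interest=⌊1204390·29/10000⌋=3492; principal=278915-3492=275423; balance=1204390-275423=928967
12. interest=⌊928967·29/10000⌋=2694; principal=278915-2694=276221; balance=928967-276221=652746
13. interest=⌊652746·29/10000⌋=1892; principal=278915-1892=277023; balance=652746-277023=375723
14. interest=⌊375723·29/10000⌋=1089; principal=278915-1089=277826; balance=375723-277826=97897
15. interest=⌊97897·29/10000⌋=283; principal=min(278915-283,97897)=97897; balance=97897-97897=0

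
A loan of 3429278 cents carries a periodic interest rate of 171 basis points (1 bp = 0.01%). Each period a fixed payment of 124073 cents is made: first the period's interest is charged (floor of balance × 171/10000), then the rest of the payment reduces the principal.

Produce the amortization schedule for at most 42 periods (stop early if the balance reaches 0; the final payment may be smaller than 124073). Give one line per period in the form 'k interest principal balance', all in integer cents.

1 58640 65433 3363845
2 57521 66552 3297293
3 56383 67690 3229603
4 55226 68847 3160756
5 54048 70025 3090731
6 52851 71222 3019509
7 51633 72440 2947069
8 50394 73679 2873390
9 49134 74939 2798451
10 47853 76220 2722231
11 46550 77523 2644708
12 45224 78849 2565859
13 43876 80197 2485662
14 42504 81569 2404093
15 41109 82964 2321129
16 39691 84382 2236747
17 38248 85825 2150922
18 36780 87293 2063629
19 35288 88785 1974844
20 33769 90304 1884540
21 32225 91848 1792692
22 30655 93418 1699274
23 29057 95016 1604258
24 27432 96641 1507617
25 25780 98293 1409324
26 24099 99974 1309350
27 22389 101684 1207666
28 20651 103422 1104244
29 18882 105191 999053
30 17083 106990 892063
31 15254 108819 783244
32 13393 110680 672564
33 11500 112573 559991
34 9575 114498 445493
35 7617 116456 329037
36 5626 118447 210590
37 3601 120472 90118
38 1541 90118 0

1. interest=⌊3429278·171/10000⌋=58640; principal=124073-58640=65433; balance=3429278-65433=3363845
2. interest=⌊3363845·171/10000⌋=57521; principal=124073-57521=66552; balance=3363845-66552=3297293
3. interest=⌊3297293·171/10000⌋=56383; principal=124073-56383=67690; balance=3297293-67690=3229603
4. interest=⌊3229603·171/10000⌋=55226; principal=124073-55226=68847; balance=3229603-68847=3160756
5. interest=⌊3160756·171/10000⌋=54048; principal=124073-54048=70025; balance=3160756-70025=3090731
6. interest=⌊3090731·171/10000⌋=52851; principal=124073-52851=71222; balance=3090731-71222=3019509
7. interest=⌊3019509·171/10000⌋=51633; principal=124073-51633=72440; balance=3019509-72440=2947069
8. interest=⌊2947069·171/10000⌋=50394; principal=124073-50394=73679; balance=2947069-73679=2873390
9. interest=⌊2873390·171/10000⌋=49134; principal=124073-49134=74939; balance=2873390-74939=2798451
10. interest=⌊2798451·171/10000⌋=47853; principal=124073-47853=76220; balance=2798451-76220=2722231
11. interest=⌊2722231·171/10000⌋=46550; principal=124073-46550=77523; balance=2722231-77523=2644708
12. interest=⌊2644708·171/10000⌋=45224; principal=124073-45224=78849; balance=2644708-78849=2565859
13. interest=⌊2565859·171/10000⌋=43876; principal=124073-43876=80197; balance=2565859-80197=2485662
14. interest=⌊2485662·171/10000⌋=42504; principal=124073-42504=81569; balance=2485662-81569=2404093
15. interest=⌊2404093·171/10000⌋=41109; principal=124073-41109=82964; balance=2404093-82964=2321129
16. interest=⌊2321129·171/10000⌋=39691; principal=124073-39691=84382; balance=2321129-84382=2236747
17. interest=⌊2236747·171/10000⌋=38248; principal=124073-38248=85825; balance=2236747-85825=2150922
18. interest=⌊2150922·171/10000⌋=36780; principal=124073-36780=87293; balance=2150922-87293=2063629
19. interest=⌊2063629·171/10000⌋=35288; principal=124073-35288=88785; balance=2063629-88785=1974844
20. interest=⌊1974844·171/10000⌋=33769; principal=124073-33769=90304; balance=1974844-90304=1884540
21. interest=⌊1884540·171/10000⌋=32225; principal=124073-32225=91848; balance=1884540-91848=1792692
22. interest=⌊1792692·171/10000⌋=30655; principal=124073-30655=93418; balance=1792692-93418=1699274
23. interest=⌊1699274·171/10000⌋=29057; principal=124073-29057=95016; balance=1699274-95016=1604258
24. interest=⌊1604258·171/10000⌋=27432; principal=124073-27432=96641; balance=1604258-96641=1507617
25. interest=⌊1507617·171/10000⌋=25780; principal=124073-25780=98293; balance=1507617-98293=1409324
26. interest=⌊1409324·171/10000⌋=24099; principal=124073-24099=99974; balance=1409324-99974=1309350
27. interest=⌊1309350·171/10000⌋=22389; principal=124073-22389=101684; balance=1309350-101684=1207666
28. interest=⌊1207666·171/10000⌋=20651; principal=124073-20651=103422; balance=1207666-103422=1104244
29. interest=⌊1104244·171/10000⌋=18882; principal=124073-18882=105191; balance=1104244-105191=999053
30. interest=⌊999053·171/10000⌋=17083; principal=124073-17083=106990; balance=999053-106990=892063
31. interest=⌊892063·171/10000⌋=15254; principal=124073-15254=108819; balance=892063-108819=783244
32. interest=⌊783244·171/10000⌋=13393; principal=124073-13393=110680; balance=783244-110680=672564
33. interest=⌊672564·171/10000⌋=11500; principal=124073-11500=112573; balance=672564-112573=559991
34. interest=⌊559991·171/10000⌋=9575; principal=124073-9575=114498; balance=559991-114498=445493
35. interest=⌊445493·171/10000⌋=7617; principal=124073-7617=116456; balance=445493-116456=329037
36. interest=⌊329037·171/10000⌋=5626; principal=124073-5626=118447; balance=329037-118447=210590
37. interest=⌊210590·171/10000⌋=3601; principal=124073-3601=120472; balance=210590-120472=90118
38. interest=⌊90118·171/10000⌋=1541; principal=min(124073-1541,90118)=90118; balance=90118-90118=0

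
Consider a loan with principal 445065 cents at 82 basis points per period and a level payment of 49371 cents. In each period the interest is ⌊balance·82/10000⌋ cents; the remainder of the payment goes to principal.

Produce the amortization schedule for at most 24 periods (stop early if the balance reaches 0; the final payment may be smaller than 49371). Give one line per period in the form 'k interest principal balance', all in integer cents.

1. interest=⌊445065·82/10000⌋=3649; principal=49371-3649=45722; balance=445065-45722=399343
2. interest=⌊399343·82/10000⌋=3274; principal=49371-3274=46097; balance=399343-46097=353246
3. interest=⌊353246·82/10000⌋=2896; principal=49371-2896=46475; balance=353246-46475=306771
4. interest=⌊306771·82/10000⌋=2515; principal=49371-2515=46856; balance=306771-46856=259915
5. interest=⌊259915·82/10000⌋=2131; principal=49371-2131=47240; balance=259915-47240=212675
6. interest=⌊212675·82/10000⌋=1743; principal=49371-1743=47628; balance=212675-47628=165047
7. interest=⌊165047·82/10000⌋=1353; principal=49371-1353=48018; balance=165047-48018=117029
8. interest=⌊117029·82/10000⌋=959; principal=49371-959=48412; balance=117029-48412=68617
9. interest=⌊68617·82/10000⌋=562; principal=49371-562=48809; balance=68617-48809=19808
10. interest=⌊19808·82/10000⌋=162; principal=min(49371-162,19808)=19808; balance=19808-19808=0

1 3649 45722 399343
2 3274 46097 353246
3 2896 46475 306771
4 2515 46856 259915
5 2131 47240 212675
6 1743 47628 165047
7 1353 48018 117029
8 959 48412 68617
9 562 48809 19808
10 162 19808 0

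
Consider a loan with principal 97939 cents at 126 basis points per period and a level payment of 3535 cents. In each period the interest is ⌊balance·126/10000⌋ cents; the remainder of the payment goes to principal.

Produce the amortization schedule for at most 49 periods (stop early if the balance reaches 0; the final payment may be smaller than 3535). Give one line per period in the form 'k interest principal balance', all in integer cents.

1. interest=⌊97939·126/10000⌋=1234; principal=3535-1234=2301; balance=97939-2301=95638
2. interest=⌊95638·126/10000⌋=1205; principal=3535-1205=2330; balance=95638-2330=93308
3. interest=⌊93308·126/10000⌋=1175; principal=3535-1175=2360; balance=93308-2360=90948
4. interest=⌊90948·126/10000⌋=1145; principal=3535-1145=2390; balance=90948-2390=88558
5. interest=⌊88558·126/10000⌋=1115; principal=3535-1115=2420; balance=88558-2420=86138
6. interest=⌊86138·126/10000⌋=1085; principal=3535-1085=2450; balance=86138-2450=83688
7. interest=⌊83688·126/10000⌋=1054; principal=3535-1054=2481; balance=83688-2481=81207
8. interest=⌊81207·126/10000⌋=1023; principal=3535-1023=2512; balance=81207-2512=78695
9. interest=⌊78695·126/10000⌋=991; principal=3535-991=2544; balance=78695-2544=76151
10. interest=⌊76151·126/10000⌋=959; principal=3535-959=2576; balance=76151-2576=73575
11. interest=⌊73575·126/10000⌋=927; principal=3535-927=2608; balance=73575-2608=70967
12. interest=⌊70967·126/10000⌋=894; principal=3535-894=2641; balance=70967-2641=68326
13. interest=⌊68326·126/10000⌋=860; principal=3535-860=2675; balance=68326-2675=65651
14. interest=⌊65651·126/10000⌋=827; principal=3535-827=2708; balance=65651-2708=62943
15. interest=⌊62943·126/10000⌋=793; principal=3535-793=2742; balance=62943-2742=60201
16. interest=⌊60201·126/10000⌋=758; principal=3535-758=2777; balance=60201-2777=57424
17. interest=⌊57424·126/10000⌋=723; principal=3535-723=2812; balance=57424-2812=54612
18. interest=⌊54612·126/10000⌋=688; principal=3535-688=2847; balance=54612-2847=51765
19. interest=⌊51765·126/10000⌋=652; principal=3535-652=2883; balance=51765-2883=48882
20. interest=⌊48882·126/10000⌋=615; principal=3535-615=2920; balance=48882-2920=45962
21. interest=⌊45962·126/10000⌋=579; principal=3535-579=2956; balance=45962-2956=43006
22. interest=⌊43006·126/10000⌋=541; principal=3535-541=2994; balance=43006-2994=40012
23. interest=⌊40012·126/10000⌋=504; principal=3535-504=3031; balance=40012-3031=36981
24. interest=⌊36981·126/10000⌋=465; principal=3535-465=3070; balance=36981-3070=33911
25. interest=⌊33911·126/10000⌋=427; principal=3535-427=3108; balance=33911-3108=30803
26. interest=⌊30803·126/10000⌋=388; principal=3535-388=3147; balance=30803-3147=27656
27. interest=⌊27656·126/10000⌋=348; principal=3535-348=3187; balance=27656-3187=24469
28. interest=⌊24469·126/10000⌋=308; principal=3535-308=3227; balance=24469-3227=21242
29. interest=⌊21242·126/10000⌋=267; principal=3535-267=3268; balance=21242-3268=17974
30. interest=⌊17974·126/10000⌋=226; principal=3535-226=3309; balance=17974-3309=14665
31. interest=⌊14665·126/10000⌋=184; principal=3535-184=3351; balance=14665-3351=11314
32. interest=⌊11314·126/10000⌋=142; principal=3535-142=3393; balance=11314-3393=7921
33. interest=⌊7921·126/10000⌋=99; principal=3535-99=3436; balance=7921-3436=4485
34. interest=⌊4485·126/10000⌋=56; principal=3535-56=3479; balance=4485-3479=1006
35. interest=⌊1006·126/10000⌋=12; principal=min(3535-12,1006)=1006; balance=1006-1006=0

1 1234 2301 95638
2 1205 2330 93308
3 1175 2360 90948
4 1145 2390 88558
5 1115 2420 86138
6 1085 2450 83688
7 1054 2481 81207
8 1023 2512 78695
9 991 2544 76151
10 959 2576 73575
11 927 2608 70967
12 894 2641 68326
13 860 2675 65651
14 827 2708 62943
15 793 2742 60201
16 758 2777 57424
17 723 2812 54612
18 688 2847 51765
19 652 2883 48882
20 615 2920 45962
21 579 2956 43006
22 541 2994 40012
23 504 3031 36981
24 465 3070 33911
25 427 3108 30803
26 388 3147 27656
27 348 3187 24469
28 308 3227 21242
29 267 3268 17974
30 226 3309 14665
31 184 3351 11314
32 142 3393 7921
33 99 3436 4485
34 56 3479 1006
35 12 1006 0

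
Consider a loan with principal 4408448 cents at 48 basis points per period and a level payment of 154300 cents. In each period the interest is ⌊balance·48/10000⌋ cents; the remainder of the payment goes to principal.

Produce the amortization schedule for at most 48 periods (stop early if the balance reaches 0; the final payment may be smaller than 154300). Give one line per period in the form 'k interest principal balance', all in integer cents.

1 21160 133140 4275308
2 20521 133779 4141529
3 19879 134421 4007108
4 19234 135066 3872042
5 18585 135715 3736327
6 17934 136366 3599961
7 17279 137021 3462940
8 16622 137678 3325262
9 15961 138339 3186923
10 15297 139003 3047920
11 14630 139670 2908250
12 13959 140341 2767909
13 13285 141015 2626894
14 12609 141691 2485203
15 11928 142372 2342831
16 11245 143055 2199776
17 10558 143742 2056034
18 9868 144432 1911602
19 9175 145125 1766477
20 8479 145821 1620656
21 7779 146521 1474135
22 7075 147225 1326910
23 6369 147931 1178979
24 5659 148641 1030338
25 4945 149355 880983
26 4228 150072 730911
27 3508 150792 580119
28 2784 151516 428603
29 2057 152243 276360
30 1326 152974 123386
31 592 123386 0

1. interest=⌊4408448·48/10000⌋=21160; principal=154300-21160=133140; balance=4408448-133140=4275308
2. interest=⌊4275308·48/10000⌋=20521; principal=154300-20521=133779; balance=4275308-133779=4141529
3. interest=⌊4141529·48/10000⌋=19879; principal=154300-19879=134421; balance=4141529-134421=4007108
4. interest=⌊4007108·48/10000⌋=19234; principal=154300-19234=135066; balance=4007108-135066=3872042
5. interest=⌊3872042·48/10000⌋=18585; principal=154300-18585=135715; balance=3872042-135715=3736327
6. interest=⌊3736327·48/10000⌋=17934; principal=154300-17934=136366; balance=3736327-136366=3599961
7. interest=⌊3599961·48/10000⌋=17279; principal=154300-17279=137021; balance=3599961-137021=3462940
8. interest=⌊3462940·48/10000⌋=16622; principal=154300-16622=137678; balance=3462940-137678=3325262
9. interest=⌊3325262·48/10000⌋=15961; principal=154300-15961=138339; balance=3325262-138339=3186923
10. interest=⌊3186923·48/10000⌋=15297; principal=154300-15297=139003; balance=3186923-139003=3047920
11. interest=⌊3047920·48/10000⌋=14630; principal=154300-14630=139670; balance=3047920-139670=2908250
12. interest=⌊2908250·48/10000⌋=13959; principal=154300-13959=140341; balance=2908250-140341=2767909
13. interest=⌊2767909·48/10000⌋=13285; principal=154300-13285=141015; balance=2767909-141015=2626894
14. interest=⌊2626894·48/10000⌋=12609; principal=154300-12609=141691; balance=2626894-141691=2485203
15. interest=⌊2485203·48/10000⌋=11928; principal=154300-11928=142372; balance=2485203-142372=2342831
16. interest=⌊2342831·48/10000⌋=11245; principal=154300-11245=143055; balance=2342831-143055=2199776
17. interest=⌊2199776·48/10000⌋=10558; principal=154300-10558=143742; balance=2199776-143742=2056034
18. interest=⌊2056034·48/10000⌋=9868; principal=154300-9868=144432; balance=2056034-144432=1911602
19. interest=⌊1911602·48/10000⌋=9175; principal=154300-9175=145125; balance=1911602-145125=1766477
20. interest=⌊1766477·48/10000⌋=8479; principal=154300-8479=145821; balance=1766477-145821=1620656
21. interest=⌊1620656·48/10000⌋=7779; principal=154300-7779=146521; balance=1620656-146521=1474135
22. interest=⌊1474135·48/10000⌋=7075; principal=154300-7075=147225; balance=1474135-147225=1326910
23. interest=⌊1326910·48/10000⌋=6369; principal=154300-6369=147931; balance=1326910-147931=1178979
24. interest=⌊1178979·48/10000⌋=5659; principal=154300-5659=148641; balance=1178979-148641=1030338
25. interest=⌊1030338·48/10000⌋=4945; principal=154300-4945=149355; balance=1030338-149355=880983
26. interest=⌊880983·48/10000⌋=4228; principal=154300-4228=150072; balance=880983-150072=730911
27. interest=⌊730911·48/10000⌋=3508; principal=154300-3508=150792; balance=730911-150792=580119
28. interest=⌊580119·48/10000⌋=2784; principal=154300-2784=151516; balance=580119-151516=428603
29. interest=⌊428603·48/10000⌋=2057; principal=154300-2057=152243; balance=428603-152243=276360
30. interest=⌊276360·48/10000⌋=1326; principal=154300-1326=152974; balance=276360-152974=123386
31. interest=⌊123386·48/10000⌋=592; principal=min(154300-592,123386)=123386; balance=123386-123386=0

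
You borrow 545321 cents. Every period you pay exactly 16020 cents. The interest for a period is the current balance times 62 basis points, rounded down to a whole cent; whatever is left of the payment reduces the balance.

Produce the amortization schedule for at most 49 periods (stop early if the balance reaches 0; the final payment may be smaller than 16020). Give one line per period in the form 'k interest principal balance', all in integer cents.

1. interest=⌊545321·62/10000⌋=3380; principal=16020-3380=12640; balance=545321-12640=532681
2. interest=⌊532681·62/10000⌋=3302; principal=16020-3302=12718; balance=532681-12718=519963
3. interest=⌊519963·62/10000⌋=3223; principal=16020-3223=12797; balance=519963-12797=507166
4. interest=⌊507166·62/10000⌋=3144; principal=16020-3144=12876; balance=507166-12876=494290
5. interest=⌊494290·62/10000⌋=3064; principal=16020-3064=12956; balance=494290-12956=481334
6. interest=⌊481334·62/10000⌋=2984; principal=16020-2984=13036; balance=481334-13036=468298
7. interest=⌊468298·62/10000⌋=2903; principal=16020-2903=13117; balance=468298-13117=455181
8. interest=⌊455181·62/10000⌋=2822; principal=16020-2822=13198; balance=455181-13198=441983
9. interest=⌊441983·62/10000⌋=2740; principal=16020-2740=13280; balance=441983-13280=428703
10. interest=⌊428703·62/10000⌋=2657; principal=16020-2657=13363; balance=428703-13363=415340
11. interest=⌊415340·62/10000⌋=2575; principal=16020-2575=13445; balance=415340-13445=401895
12. interest=⌊401895·62/10000⌋=2491; principal=16020-2491=13529; balance=401895-13529=388366
13. interest=⌊388366·62/10000⌋=2407; principal=16020-2407=13613; balance=388366-13613=374753
14. interest=⌊374753·62/10000⌋=2323; principal=16020-2323=13697; balance=374753-13697=361056
15. interest=⌊361056·62/10000⌋=2238; principal=16020-2238=13782; balance=361056-13782=347274
16. interest=⌊347274·62/10000⌋=2153; principal=16020-2153=13867; balance=347274-13867=333407
17. interest=⌊333407·62/10000⌋=2067; principal=16020-2067=13953; balance=333407-13953=319454
18. interest=⌊319454·62/10000⌋=1980; principal=16020-1980=14040; balance=319454-14040=305414
19. interest=⌊305414·62/10000⌋=1893; principal=16020-1893=14127; balance=305414-14127=291287
20. interest=⌊291287·62/10000⌋=1805; principal=16020-1805=14215; balance=291287-14215=277072
21. interest=⌊277072·62/10000⌋=1717; principal=16020-1717=14303; balance=277072-14303=262769
22. interest=⌊262769·62/10000⌋=1629; principal=16020-1629=14391; balance=262769-14391=248378
23. interest=⌊248378·62/10000⌋=1539; principal=16020-1539=14481; balance=248378-14481=233897
24. interest=⌊233897·62/10000⌋=1450; principal=16020-1450=14570; balance=233897-14570=219327
25. interest=⌊219327·62/10000⌋=1359; principal=16020-1359=14661; balance=219327-14661=204666
26. interest=⌊204666·62/10000⌋=1268; principal=16020-1268=14752; balance=204666-14752=189914
27. interest=⌊189914·62/10000⌋=1177; principal=16020-1177=14843; balance=189914-14843=175071
28. interest=⌊175071·62/10000⌋=1085; principal=16020-1085=14935; balance=175071-14935=160136
29. interest=⌊160136·62/10000⌋=992; principal=16020-992=15028; balance=160136-15028=145108
30. interest=⌊145108·62/10000⌋=899; principal=16020-899=15121; balance=145108-15121=129987
31. interest=⌊129987·62/10000⌋=805; principal=16020-805=15215; balance=129987-15215=114772
32. interest=⌊114772·62/10000⌋=711; principal=16020-711=15309; balance=114772-15309=99463
33. interest=⌊99463·62/10000⌋=616; principal=16020-616=15404; balance=99463-15404=84059
34. interest=⌊84059·62/10000⌋=521; principal=16020-521=15499; balance=84059-15499=68560
35. interest=⌊68560·62/10000⌋=425; principal=16020-425=15595; balance=68560-15595=52965
36. interest=⌊52965·62/10000⌋=328; principal=16020-328=15692; balance=52965-15692=37273
37. interest=⌊37273·62/10000⌋=231; principal=16020-231=15789; balance=37273-15789=21484
38. interest=⌊21484·62/10000⌋=133; principal=16020-133=15887; balance=21484-15887=5597
39. interest=⌊5597·62/10000⌋=34; principal=min(16020-34,5597)=5597; balance=5597-5597=0

1 3380 12640 532681
2 3302 12718 519963
3 3223 12797 507166
4 3144 12876 494290
5 3064 12956 481334
6 2984 13036 468298
7 2903 13117 455181
8 2822 13198 441983
9 2740 13280 428703
10 2657 13363 415340
11 2575 13445 401895
12 2491 13529 388366
13 2407 13613 374753
14 2323 13697 361056
15 2238 13782 347274
16 2153 13867 333407
17 2067 13953 319454
18 1980 14040 305414
19 1893 14127 291287
20 1805 14215 277072
21 1717 14303 262769
22 1629 14391 248378
23 1539 14481 233897
24 1450 14570 219327
25 1359 14661 204666
26 1268 14752 189914
27 1177 14843 175071
28 1085 14935 160136
29 992 15028 145108
30 899 15121 129987
31 805 15215 114772
32 711 15309 99463
33 616 15404 84059
34 521 15499 68560
35 425 15595 52965
36 328 15692 37273
37 231 15789 21484
38 133 15887 5597
39 34 5597 0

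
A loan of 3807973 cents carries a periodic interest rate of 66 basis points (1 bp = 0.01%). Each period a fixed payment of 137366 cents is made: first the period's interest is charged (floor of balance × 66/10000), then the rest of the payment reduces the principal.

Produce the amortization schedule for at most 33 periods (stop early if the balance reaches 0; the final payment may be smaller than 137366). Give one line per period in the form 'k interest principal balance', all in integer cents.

1. interest=⌊3807973·66/10000⌋=25132; principal=137366-25132=112234; balance=3807973-112234=3695739
2. interest=⌊3695739·66/10000⌋=24391; principal=137366-24391=112975; balance=3695739-112975=3582764
3. interest=⌊3582764·66/10000⌋=23646; principal=137366-23646=113720; balance=3582764-113720=3469044
4. interest=⌊3469044·66/10000⌋=22895; principal=137366-22895=114471; balance=3469044-114471=3354573
5. interest=⌊3354573·66/10000⌋=22140; principal=137366-22140=115226; balance=3354573-115226=3239347
6. interest=⌊3239347·66/10000⌋=21379; principal=137366-21379=115987; balance=3239347-115987=3123360
7. interest=⌊3123360·66/10000⌋=20614; principal=137366-20614=116752; balance=3123360-116752=3006608
8. interest=⌊3006608·66/10000⌋=19843; principal=137366-19843=117523; balance=3006608-117523=2889085
9. interest=⌊2889085·66/10000⌋=19067; principal=137366-19067=118299; balance=2889085-118299=2770786
10. interest=⌊2770786·66/10000⌋=18287; principal=137366-18287=119079; balance=2770786-119079=2651707
11. interest=⌊2651707·66/10000⌋=17501; principal=137366-17501=119865; balance=2651707-119865=2531842
12. interest=⌊2531842·66/10000⌋=16710; principal=137366-16710=120656; balance=2531842-120656=2411186
13. interest=⌊2411186·66/10000⌋=15913; principal=137366-15913=121453; balance=2411186-121453=2289733
14. interest=⌊2289733·66/10000⌋=15112; principal=137366-15112=122254; balance=2289733-122254=2167479
15. interest=⌊2167479·66/10000⌋=14305; principal=137366-14305=123061; balance=2167479-123061=2044418
16. interest=⌊2044418·66/10000⌋=13493; principal=137366-13493=123873; balance=2044418-123873=1920545
17. interest=⌊1920545·66/10000⌋=12675; principal=137366-12675=124691; balance=1920545-124691=1795854
18. interest=⌊1795854·66/10000⌋=11852; principal=137366-11852=125514; balance=1795854-125514=1670340
19. interest=⌊1670340·66/10000⌋=11024; principal=137366-11024=126342; balance=1670340-126342=1543998
20. interest=⌊1543998·66/10000⌋=10190; principal=137366-10190=127176; balance=1543998-127176=1416822
21. interest=⌊1416822·66/10000⌋=9351; principal=137366-9351=128015; balance=1416822-128015=1288807
22. interest=⌊1288807·66/10000⌋=8506; principal=137366-8506=128860; balance=1288807-128860=1159947
23. interest=⌊1159947·66/10000⌋=7655; principal=137366-7655=129711; balance=1159947-129711=1030236
24. interest=⌊1030236·66/10000⌋=6799; principal=137366-6799=130567; balance=1030236-130567=899669
25. interest=⌊899669·66/10000⌋=5937; principal=137366-5937=131429; balance=899669-131429=768240
26. interest=⌊768240·66/10000⌋=5070; principal=137366-5070=132296; balance=768240-132296=635944
27. interest=⌊635944·66/10000⌋=4197; principal=137366-4197=133169; balance=635944-133169=502775
28. interest=⌊502775·66/10000⌋=3318; principal=137366-3318=134048; balance=502775-134048=368727
29. interest=⌊368727·66/10000⌋=2433; principal=137366-2433=134933; balance=368727-134933=233794
30. interest=⌊233794·66/10000⌋=1543; principal=137366-1543=135823; balance=233794-135823=97971
31. interest=⌊97971·66/10000⌋=646; principal=min(137366-646,97971)=97971; balance=97971-97971=0

1 25132 112234 3695739
2 24391 112975 3582764
3 23646 113720 3469044
4 22895 114471 3354573
5 22140 115226 3239347
6 21379 115987 3123360
7 20614 116752 3006608
8 19843 117523 2889085
9 19067 118299 2770786
10 18287 119079 2651707
11 17501 119865 2531842
12 16710 120656 2411186
13 15913 121453 2289733
14 15112 122254 2167479
15 14305 123061 2044418
16 13493 123873 1920545
17 12675 124691 1795854
18 11852 125514 1670340
19 11024 126342 1543998
20 10190 127176 1416822
21 9351 128015 1288807
22 8506 128860 1159947
23 7655 129711 1030236
24 6799 130567 899669
25 5937 131429 768240
26 5070 132296 635944
27 4197 133169 502775
28 3318 134048 368727
29 2433 134933 233794
30 1543 135823 97971
31 646 97971 0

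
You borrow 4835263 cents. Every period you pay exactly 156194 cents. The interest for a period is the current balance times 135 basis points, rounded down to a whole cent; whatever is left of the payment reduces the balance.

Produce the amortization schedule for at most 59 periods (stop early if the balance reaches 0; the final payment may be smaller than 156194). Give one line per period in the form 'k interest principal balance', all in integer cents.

1 65276 90918 4744345
2 64048 92146 4652199
3 62804 93390 4558809
4 61543 94651 4464158
5 60266 95928 4368230
6 58971 97223 4271007
7 57658 98536 4172471
8 56328 99866 4072605
9 54980 101214 3971391
10 53613 102581 3868810
11 52228 103966 3764844
12 50825 105369 3659475
13 49402 106792 3552683
14 47961 108233 3444450
15 46500 109694 3334756
16 45019 111175 3223581
17 43518 112676 3110905
18 41997 114197 2996708
19 40455 115739 2880969
20 38893 117301 2763668
21 37309 118885 2644783
22 35704 120490 2524293
23 34077 122117 2402176
24 32429 123765 2278411
25 30758 125436 2152975
26 29065 127129 2025846
27 27348 128846 1897000
28 25609 130585 1766415
29 23846 132348 1634067
30 22059 134135 1499932
31 20249 135945 1363987
32 18413 137781 1226206
33 16553 139641 1086565
34 14668 141526 945039
35 12758 143436 801603
36 10821 145373 656230
37 8859 147335 508895
38 6870 149324 359571
39 4854 151340 208231
40 2811 153383 54848
41 740 54848 0

1. interest=⌊4835263·135/10000⌋=65276; principal=156194-65276=90918; balance=4835263-90918=4744345
2. interest=⌊4744345·135/10000⌋=64048; principal=156194-64048=92146; balance=4744345-92146=4652199
3. interest=⌊4652199·135/10000⌋=62804; principal=156194-62804=93390; balance=4652199-93390=4558809
4. interest=⌊4558809·135/10000⌋=61543; principal=156194-61543=94651; balance=4558809-94651=4464158
5. interest=⌊4464158·135/10000⌋=60266; principal=156194-60266=95928; balance=4464158-95928=4368230
6. interest=⌊4368230·135/10000⌋=58971; principal=156194-58971=97223; balance=4368230-97223=4271007
7. interest=⌊4271007·135/10000⌋=57658; principal=156194-57658=98536; balance=4271007-98536=4172471
8. interest=⌊4172471·135/10000⌋=56328; principal=156194-56328=99866; balance=4172471-99866=4072605
9. interest=⌊4072605·135/10000⌋=54980; principal=156194-54980=101214; balance=4072605-101214=3971391
10. interest=⌊3971391·135/10000⌋=53613; principal=156194-53613=102581; balance=3971391-102581=3868810
11. interest=⌊3868810·135/10000⌋=52228; principal=156194-52228=103966; balance=3868810-103966=3764844
12. interest=⌊3764844·135/10000⌋=50825; principal=156194-50825=105369; balance=3764844-105369=3659475
13. interest=⌊3659475·135/10000⌋=49402; principal=156194-49402=106792; balance=3659475-106792=3552683
14. interest=⌊3552683·135/10000⌋=47961; principal=156194-47961=108233; balance=3552683-108233=3444450
15. interest=⌊3444450·135/10000⌋=46500; principal=156194-46500=109694; balance=3444450-109694=3334756
16. interest=⌊3334756·135/10000⌋=45019; principal=156194-45019=111175; balance=3334756-111175=3223581
17. interest=⌊3223581·135/10000⌋=43518; principal=156194-43518=112676; balance=3223581-112676=3110905
18. interest=⌊3110905·135/10000⌋=41997; principal=156194-41997=114197; balance=3110905-114197=2996708
19. interest=⌊2996708·135/10000⌋=40455; principal=156194-40455=115739; balance=2996708-115739=2880969
20. interest=⌊2880969·135/10000⌋=38893; principal=156194-38893=117301; balance=2880969-117301=2763668
21. interest=⌊2763668·135/10000⌋=37309; principal=156194-37309=118885; balance=2763668-118885=2644783
22. interest=⌊2644783·135/10000⌋=35704; principal=156194-35704=120490; balance=2644783-120490=2524293
23. interest=⌊2524293·135/10000⌋=34077; principal=156194-34077=122117; balance=2524293-122117=2402176
24. interest=⌊2402176·135/10000⌋=32429; principal=156194-32429=123765; balance=2402176-123765=2278411
25. interest=⌊2278411·135/10000⌋=30758; principal=156194-30758=125436; balance=2278411-125436=2152975
26. interest=⌊2152975·135/10000⌋=29065; principal=156194-29065=127129; balance=2152975-127129=2025846
27. interest=⌊2025846·135/10000⌋=27348; principal=156194-27348=128846; balance=2025846-128846=1897000
28. interest=⌊1897000·135/10000⌋=25609; principal=156194-25609=130585; balance=1897000-130585=1766415
29. interest=⌊1766415·135/10000⌋=23846; principal=156194-23846=132348; balance=1766415-132348=1634067
30. interest=⌊1634067·135/10000⌋=22059; principal=156194-22059=134135; balance=1634067-134135=1499932
31. interest=⌊1499932·135/10000⌋=20249; principal=156194-20249=135945; balance=1499932-135945=1363987
32. interest=⌊1363987·135/10000⌋=18413; principal=156194-18413=137781; balance=1363987-137781=1226206
33. interest=⌊1226206·135/10000⌋=16553; principal=156194-16553=139641; balance=1226206-139641=1086565
34. interest=⌊1086565·135/10000⌋=14668; principal=156194-14668=141526; balance=1086565-141526=945039
35. interest=⌊945039·135/10000⌋=12758; principal=156194-12758=143436; balance=945039-143436=801603
36. interest=⌊801603·135/10000⌋=10821; principal=156194-10821=145373; balance=801603-145373=656230
37. interest=⌊656230·135/10000⌋=8859; principal=156194-8859=147335; balance=656230-147335=508895
38. interest=⌊508895·135/10000⌋=6870; principal=156194-6870=149324; balance=508895-149324=359571
39. interest=⌊359571·135/10000⌋=4854; principal=156194-4854=151340; balance=359571-151340=208231
40. interest=⌊208231·135/10000⌋=2811; principal=156194-2811=153383; balance=208231-153383=54848
41. interest=⌊54848·135/10000⌋=740; principal=min(156194-740,54848)=54848; balance=54848-54848=0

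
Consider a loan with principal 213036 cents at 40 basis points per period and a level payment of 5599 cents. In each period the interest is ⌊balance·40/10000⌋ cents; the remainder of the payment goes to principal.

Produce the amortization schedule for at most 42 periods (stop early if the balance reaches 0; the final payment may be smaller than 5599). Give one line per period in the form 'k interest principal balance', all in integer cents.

1 852 4747 208289
2 833 4766 203523
3 814 4785 198738
4 794 4805 193933
5 775 4824 189109
6 756 4843 184266
7 737 4862 179404
8 717 4882 174522
9 698 4901 169621
10 678 4921 164700
11 658 4941 159759
12 639 4960 154799
13 619 4980 149819
14 599 5000 144819
15 579 5020 139799
16 559 5040 134759
17 539 5060 129699
18 518 5081 124618
19 498 5101 119517
20 478 5121 114396
21 457 5142 109254
22 437 5162 104092
23 416 5183 98909
24 395 5204 93705
25 374 5225 88480
26 353 5246 83234
27 332 5267 77967
28 311 5288 72679
29 290 5309 67370
30 269 5330 62040
31 248 5351 56689
32 226 5373 51316
33 205 5394 45922
34 183 5416 40506
35 162 5437 35069
36 140 5459 29610
37 118 5481 24129
38 96 5503 18626
39 74 5525 13101
40 52 5547 7554
41 30 5569 1985
42 7 1985 0

1. interest=⌊213036·40/10000⌋=852; principal=5599-852=4747; balance=213036-4747=208289
2. interest=⌊208289·40/10000⌋=833; principal=5599-833=4766; balance=208289-4766=203523
3. interest=⌊203523·40/10000⌋=814; principal=5599-814=4785; balance=203523-4785=198738
4. interest=⌊198738·40/10000⌋=794; principal=5599-794=4805; balance=198738-4805=193933
5. interest=⌊193933·40/10000⌋=775; principal=5599-775=4824; balance=193933-4824=189109
6. interest=⌊189109·40/10000⌋=756; principal=5599-756=4843; balance=189109-4843=184266
7. interest=⌊184266·40/10000⌋=737; principal=5599-737=4862; balance=184266-4862=179404
8. interest=⌊179404·40/10000⌋=717; principal=5599-717=4882; balance=179404-4882=174522
9. interest=⌊174522·40/10000⌋=698; principal=5599-698=4901; balance=174522-4901=169621
10. interest=⌊169621·40/10000⌋=678; principal=5599-678=4921; balance=169621-4921=164700
11. interest=⌊164700·40/10000⌋=658; principal=5599-658=4941; balance=164700-4941=159759
12. interest=⌊159759·40/10000⌋=639; principal=5599-639=4960; balance=159759-4960=154799
13. interest=⌊154799·40/10000⌋=619; principal=5599-619=4980; balance=154799-4980=149819
14. interest=⌊149819·40/10000⌋=599; principal=5599-599=5000; balance=149819-5000=144819
15. interest=⌊144819·40/10000⌋=579; principal=5599-579=5020; balance=144819-5020=139799
16. interest=⌊139799·40/10000⌋=559; principal=5599-559=5040; balance=139799-5040=134759
17. interest=⌊134759·40/10000⌋=539; principal=5599-539=5060; balance=134759-5060=129699
18. interest=⌊129699·40/10000⌋=518; principal=5599-518=5081; balance=129699-5081=124618
19. interest=⌊124618·40/10000⌋=498; principal=5599-498=5101; balance=124618-5101=119517
20. interest=⌊119517·40/10000⌋=478; principal=5599-478=5121; balance=119517-5121=114396
21. interest=⌊114396·40/10000⌋=457; principal=5599-457=5142; balance=114396-5142=109254
22. interest=⌊109254·40/10000⌋=437; principal=5599-437=5162; balance=109254-5162=104092
23. interest=⌊104092·40/10000⌋=416; principal=5599-416=5183; balance=104092-5183=98909
24. interest=⌊98909·40/10000⌋=395; principal=5599-395=5204; balance=98909-5204=93705
25. interest=⌊93705·40/10000⌋=374; principal=5599-374=5225; balance=93705-5225=88480
26. interest=⌊88480·40/10000⌋=353; principal=5599-353=5246; balance=88480-5246=83234
27. interest=⌊83234·40/10000⌋=332; principal=5599-332=5267; balance=83234-5267=77967
28. interest=⌊77967·40/10000⌋=311; principal=5599-311=5288; balance=77967-5288=72679
29. interest=⌊72679·40/10000⌋=290; principal=5599-290=5309; balance=72679-5309=67370
30. interest=⌊67370·40/10000⌋=269; principal=5599-269=5330; balance=67370-5330=62040
31. interest=⌊62040·40/10000⌋=248; principal=5599-248=5351; balance=62040-5351=56689
32. interest=⌊56689·40/10000⌋=226; principal=5599-226=5373; balance=56689-5373=51316
33. interest=⌊51316·40/10000⌋=205; principal=5599-205=5394; balance=51316-5394=45922
34. interest=⌊45922·40/10000⌋=183; principal=5599-183=5416; balance=45922-5416=40506
35. interest=⌊40506·40/10000⌋=162; principal=5599-162=5437; balance=40506-5437=35069
36. interest=⌊35069·40/10000⌋=140; principal=5599-140=5459; balance=35069-5459=29610
37. interest=⌊29610·40/10000⌋=118; principal=5599-118=5481; balance=29610-5481=24129
38. interest=⌊24129·40/10000⌋=96; principal=5599-96=5503; balance=24129-5503=18626
39. interest=⌊18626·40/10000⌋=74; principal=5599-74=5525; balance=18626-5525=13101
40. interest=⌊13101·40/10000⌋=52; principal=5599-52=5547; balance=13101-5547=7554
41. interest=⌊7554·40/10000⌋=30; principal=5599-30=5569; balance=7554-5569=1985
42. interest=⌊1985·40/10000⌋=7; principal=min(5599-7,1985)=1985; balance=1985-1985=0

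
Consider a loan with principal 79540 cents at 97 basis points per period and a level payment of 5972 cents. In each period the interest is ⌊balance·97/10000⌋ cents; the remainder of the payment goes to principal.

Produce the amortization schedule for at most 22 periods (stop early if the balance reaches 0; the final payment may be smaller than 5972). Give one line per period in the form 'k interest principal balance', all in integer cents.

1 771 5201 74339
2 721 5251 69088
3 670 5302 63786
4 618 5354 58432
5 566 5406 53026
6 514 5458 47568
7 461 5511 42057
8 407 5565 36492
9 353 5619 30873
10 299 5673 25200
11 244 5728 19472
12 188 5784 13688
13 132 5840 7848
14 76 5896 1952
15 18 1952 0

1. interest=⌊79540·97/10000⌋=771; principal=5972-771=5201; balance=79540-5201=74339
2. interest=⌊74339·97/10000⌋=721; principal=5972-721=5251; balance=74339-5251=69088
3. interest=⌊69088·97/10000⌋=670; principal=5972-670=5302; balance=69088-5302=63786
4. interest=⌊63786·97/10000⌋=618; principal=5972-618=5354; balance=63786-5354=58432
5. interest=⌊58432·97/10000⌋=566; principal=5972-566=5406; balance=58432-5406=53026
6. interest=⌊53026·97/10000⌋=514; principal=5972-514=5458; balance=53026-5458=47568
7. interest=⌊47568·97/10000⌋=461; principal=5972-461=5511; balance=47568-5511=42057
8. interest=⌊42057·97/10000⌋=407; principal=5972-407=5565; balance=42057-5565=36492
9. interest=⌊36492·97/10000⌋=353; principal=5972-353=5619; balance=36492-5619=30873
10. interest=⌊30873·97/10000⌋=299; principal=5972-299=5673; balance=30873-5673=25200
11. interest=⌊25200·97/10000⌋=244; principal=5972-244=5728; balance=25200-5728=19472
12. interest=⌊19472·97/10000⌋=188; principal=5972-188=5784; balance=19472-5784=13688
13. interest=⌊13688·97/10000⌋=132; principal=5972-132=5840; balance=13688-5840=7848
14. interest=⌊7848·97/10000⌋=76; principal=5972-76=5896; balance=7848-5896=1952
15. interest=⌊1952·97/10000⌋=18; principal=min(5972-18,1952)=1952; balance=1952-1952=0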